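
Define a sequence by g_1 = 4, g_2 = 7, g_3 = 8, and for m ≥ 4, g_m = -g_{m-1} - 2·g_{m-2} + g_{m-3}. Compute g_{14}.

Compute successive terms:
g_4 = -18;  g_5 = 9;  g_6 = 35;  …;  g_{11} = -66;  g_{12} = 749;  g_{13} = -875;  g_{14} = -689.

-689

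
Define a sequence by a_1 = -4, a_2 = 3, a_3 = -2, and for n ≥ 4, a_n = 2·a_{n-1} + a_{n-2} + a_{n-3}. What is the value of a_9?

Applying the relation repeatedly:
a_4 = -5; a_5 = -9; a_6 = -25; a_7 = -64; a_8 = -162; a_9 = -413.

-413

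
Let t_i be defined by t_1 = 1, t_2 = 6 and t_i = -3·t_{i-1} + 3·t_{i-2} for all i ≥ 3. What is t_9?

Step forward from the initial values:
t_3 = -15, t_4 = 63, t_5 = -234, t_6 = 891, t_7 = -3375, t_8 = 12798, t_9 = -48519.

-48519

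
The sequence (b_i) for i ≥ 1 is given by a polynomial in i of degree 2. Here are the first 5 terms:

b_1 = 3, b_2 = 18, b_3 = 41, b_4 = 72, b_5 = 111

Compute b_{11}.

1st diffs: 15, 23, 31, 39.
2nd diffs: 8, 8, 8 (constant).
Newton forward-difference form: b_i = 3 + 15·C(i-1,1) + 8·C(i-1,2).
At i = 11: i-1 = 10, so b_{11} = 3 + 150 + 360 = 513.

513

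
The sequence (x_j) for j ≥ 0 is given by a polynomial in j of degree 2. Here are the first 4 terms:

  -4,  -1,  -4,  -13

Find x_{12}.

1st diffs: 3, -3, -9.
2nd diffs: -6, -6 (constant).
Newton forward-difference form: x_j = -4 + 3·C(j,1) + (-6)·C(j,2).
At j = 12: j = 12, so x_{12} = -4 + 36 - 396 = -364.

-364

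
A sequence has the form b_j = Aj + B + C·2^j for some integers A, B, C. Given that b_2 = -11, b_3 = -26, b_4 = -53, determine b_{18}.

At j = 2, 3, 4: 2A + B + 4C = -11; 3A + B + 8C = -26; 4A + B + 16C = -53.
Subtracting the first from the second: A + 4C = -15.
Subtracting the second from the third: A + 8C = -27.
Solving: C = -3, A = -3, then B = 7.
Hence b_{18} = -3·18 + 7 + (-3)·262144 = -786479.

-786479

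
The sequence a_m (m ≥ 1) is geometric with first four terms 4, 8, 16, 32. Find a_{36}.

137438953472

Common ratio r = 2.
a_m = 4·2^(m-1).
a_{36} = 4·2^35 = 137438953472.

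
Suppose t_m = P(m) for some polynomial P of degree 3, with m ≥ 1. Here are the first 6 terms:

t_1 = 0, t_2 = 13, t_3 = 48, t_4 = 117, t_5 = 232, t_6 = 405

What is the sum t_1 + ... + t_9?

3828

1st diffs: 13, 35, 69, 115, 173.
2nd diffs: 22, 34, 46, 58.
3rd diffs: 12, 12, 12 (constant).
So t_m = 2m^3 - m^2 + 2m - 3.
Continuing: 648, 973, 1392.
Summing m = 1..9 (9 terms) gives 3828.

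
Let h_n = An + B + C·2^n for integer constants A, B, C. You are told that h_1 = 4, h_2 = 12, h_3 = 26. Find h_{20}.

3145764

Write the equations: A + B + 2C = 4; 2A + B + 4C = 12; 3A + B + 8C = 26.
Subtracting the first from the second: A + 2C = 8.
Subtracting the second from the third: A + 4C = 14.
Solving: C = 3, A = 2, then B = -4.
Therefore h_{20} = 40 + (-4) + 3·1048576 = 3145764.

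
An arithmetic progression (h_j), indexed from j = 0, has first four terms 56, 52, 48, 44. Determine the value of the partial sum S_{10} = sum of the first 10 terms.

Common difference d = -4.
h_j = 56 + (j - 0)·(-4).
h_9 = 20; S = 10·(56 + 20)/2 = 380.

380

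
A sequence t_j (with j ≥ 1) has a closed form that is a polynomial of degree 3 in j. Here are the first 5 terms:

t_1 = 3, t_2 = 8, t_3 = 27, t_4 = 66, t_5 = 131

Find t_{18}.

1st diffs: 5, 19, 39, 65.
2nd diffs: 14, 20, 26.
3rd diffs: 6, 6 (constant).
Newton forward-difference form: t_j = 3 + 5·C(j-1,1) + 14·C(j-1,2) + 6·C(j-1,3).
At j = 18: j-1 = 17, so t_{18} = 3 + 85 + 1904 + 4080 = 6072.

6072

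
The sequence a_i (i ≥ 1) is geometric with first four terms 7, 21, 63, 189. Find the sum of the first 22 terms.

Common ratio r = 3.
a_i = 7·3^(i-1).
S = 7·(3^22 - 1)/(3 - 1) = 7·(31381059609 - 1)/(2) = 109833708628.

109833708628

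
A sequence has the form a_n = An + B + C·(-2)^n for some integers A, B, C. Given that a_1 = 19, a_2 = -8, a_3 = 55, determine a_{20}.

-5242814

At n = 1, 2, 3: A + B - 2C = 19; 2A + B + 4C = -8; 3A + B - 8C = 55.
Subtracting the first from the second: A + 6C = -27.
Subtracting the second from the third: A - 12C = 63.
Solving: C = -5, A = 3, then B = 6.
Therefore a_{20} = 60 + 6 + (-5)·1048576 = -5242814.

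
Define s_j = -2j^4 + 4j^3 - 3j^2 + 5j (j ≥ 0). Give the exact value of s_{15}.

-88350

s_{15} = -2·15^4 + 4·15^3 - 3·15^2 + 5·15 = -88350.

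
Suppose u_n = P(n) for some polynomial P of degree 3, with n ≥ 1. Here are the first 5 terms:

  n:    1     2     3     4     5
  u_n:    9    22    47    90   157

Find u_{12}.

1802

1st diffs: 13, 25, 43, 67.
2nd diffs: 12, 18, 24.
3rd diffs: 6, 6 (constant).
So u_n = n^3 + 6n + 2.
Evaluating at n = 12 gives u_{12} = 1802.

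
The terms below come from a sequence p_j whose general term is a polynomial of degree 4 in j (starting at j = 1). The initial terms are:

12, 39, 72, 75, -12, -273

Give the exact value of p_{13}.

-19068

1st diffs: 27, 33, 3, -87, -261.
2nd diffs: 6, -30, -90, -174.
3rd diffs: -36, -60, -84.
4th diffs: -24, -24 (constant).
Newton forward-difference form: p_j = 12 + 27·C(j-1,1) + 6·C(j-1,2) + (-36)·C(j-1,3) + (-24)·C(j-1,4).
At j = 13: j-1 = 12, so p_{13} = 12 + 324 + 396 - 7920 - 11880 = -19068.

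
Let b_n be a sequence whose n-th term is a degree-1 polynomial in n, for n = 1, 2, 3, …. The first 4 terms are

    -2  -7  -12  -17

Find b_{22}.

-107

1st diffs: -5, -5, -5 (constant).
So b_n = -5n + 3.
Evaluating at n = 22 gives b_{22} = -107.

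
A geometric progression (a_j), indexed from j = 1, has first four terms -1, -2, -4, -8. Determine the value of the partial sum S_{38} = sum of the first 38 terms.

-274877906943

Common ratio r = 2.
a_j = (-1)·2^(j-1).
S = (-1)·(2^38 - 1)/(2 - 1) = (-1)·(274877906944 - 1)/(1) = -274877906943.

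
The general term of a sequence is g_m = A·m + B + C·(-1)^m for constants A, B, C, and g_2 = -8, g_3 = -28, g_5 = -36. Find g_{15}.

-76

Plug in m = 2, 3, 5: 2A + B + C = -8; 3A + B - C = -28; 5A + B - C = -36.
Subtracting the first from the second: A - 2C = -20.
Subtracting the second from the third: 2A = -8.
Solving: C = 8, A = -4, then B = -8.
Therefore g_{15} = -60 + (-8) + 8·(-1) = -76.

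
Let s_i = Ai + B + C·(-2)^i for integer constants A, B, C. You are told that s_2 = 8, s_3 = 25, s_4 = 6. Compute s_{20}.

The three given values yield: 2A + B + 4C = 8; 3A + B - 8C = 25; 4A + B + 16C = 6.
Subtracting the first from the second: A - 12C = 17.
Subtracting the second from the third: A + 24C = -19.
Solving: C = -1, A = 5, then B = 2.
Hence s_{20} = 5·20 + 2 + (-1)·1048576 = -1048474.

-1048474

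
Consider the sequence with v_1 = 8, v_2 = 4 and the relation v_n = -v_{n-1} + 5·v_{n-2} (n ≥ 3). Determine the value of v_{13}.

Step forward from the initial values:
v_3 = 36;  v_4 = -16;  v_5 = 196;  …;  v_{10} = -22096;  v_{11} = 66676;  v_{12} = -177156;  v_{13} = 510536.

510536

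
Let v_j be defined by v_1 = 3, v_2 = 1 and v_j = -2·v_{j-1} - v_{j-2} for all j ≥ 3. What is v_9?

-29

Applying the relation repeatedly:
v_3 = -5, v_4 = 9, v_5 = -13, v_6 = 17, v_7 = -21, v_8 = 25, v_9 = -29.
(Characteristic roots are -1 and -1.)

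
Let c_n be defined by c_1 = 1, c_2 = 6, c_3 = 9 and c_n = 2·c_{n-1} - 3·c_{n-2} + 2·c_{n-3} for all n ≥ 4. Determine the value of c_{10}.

-66

Compute successive terms:
c_4 = 2, c_5 = -11, c_6 = -10, c_7 = 17, c_8 = 42, c_9 = 13, c_{10} = -66.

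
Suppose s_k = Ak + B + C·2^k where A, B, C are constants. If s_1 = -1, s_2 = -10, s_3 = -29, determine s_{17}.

Write the equations: A + B + 2C = -1; 2A + B + 4C = -10; 3A + B + 8C = -29.
Subtracting the first from the second: A + 2C = -9.
Subtracting the second from the third: A + 4C = -19.
Solving: C = -5, A = 1, then B = 8.
So s_k = 1·k + 8 + (-5)·2^k; at k=17 this is -655335.

-655335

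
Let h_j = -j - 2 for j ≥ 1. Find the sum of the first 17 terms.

Over j = 1..17: Σj = 153.
Total = (-1)·153 + (-2)·17 = -187.

-187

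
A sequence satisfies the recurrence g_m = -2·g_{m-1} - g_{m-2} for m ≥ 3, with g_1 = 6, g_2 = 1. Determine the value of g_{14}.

85

Compute successive terms:
g_3 = -8; g_4 = 15; g_5 = -22; …; g_{11} = -64; g_{12} = 71; g_{13} = -78; g_{14} = 85.
(Characteristic roots are -1 and -1.)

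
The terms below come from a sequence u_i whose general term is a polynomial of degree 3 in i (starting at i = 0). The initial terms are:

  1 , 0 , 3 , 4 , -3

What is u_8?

-231

1st diffs: -1, 3, 1, -7.
2nd diffs: 4, -2, -8.
3rd diffs: -6, -6 (constant).
So u_i = -i^3 + 5i^2 - 5i + 1.
Evaluating at i = 8 gives u_8 = -231.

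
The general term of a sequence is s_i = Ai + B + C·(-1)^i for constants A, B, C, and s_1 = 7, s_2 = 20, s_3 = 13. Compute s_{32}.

110

Plug in i = 1, 2, 3: A + B - C = 7; 2A + B + C = 20; 3A + B - C = 13.
Subtracting the first from the second: A + 2C = 13.
Subtracting the second from the third: A - 2C = -7.
Solving: C = 5, A = 3, then B = 9.
Therefore s_{32} = 96 + 9 + 5·1 = 110.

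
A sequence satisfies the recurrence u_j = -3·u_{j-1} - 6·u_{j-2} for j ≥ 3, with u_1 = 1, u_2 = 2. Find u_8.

Applying the relation repeatedly:
u_3 = -12;  u_4 = 24;  u_5 = 0;  u_6 = -144;  u_7 = 432;  u_8 = -432.

-432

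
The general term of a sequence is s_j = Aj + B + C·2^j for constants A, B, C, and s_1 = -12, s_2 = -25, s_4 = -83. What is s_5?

Write the equations: A + B + 2C = -12; 2A + B + 4C = -25; 4A + B + 16C = -83.
Subtracting the first from the second: A + 2C = -13.
Subtracting the second from the third: 2A + 12C = -58.
Solving: C = -4, A = -5, then B = 1.
So s_j = -5·j + 1 + (-4)·2^j; at j=5 this is -152.

-152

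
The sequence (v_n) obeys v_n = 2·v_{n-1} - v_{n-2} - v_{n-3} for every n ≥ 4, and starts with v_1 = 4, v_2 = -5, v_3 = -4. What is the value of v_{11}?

Step forward from the initial values:
v_4 = -7;  v_5 = -5;  v_6 = 1;  v_7 = 14;  v_8 = 32;  v_9 = 49;  v_{10} = 52;  v_{11} = 23.

23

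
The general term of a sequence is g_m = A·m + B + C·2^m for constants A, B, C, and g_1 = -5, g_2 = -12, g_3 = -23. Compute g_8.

At m = 1, 2, 3: A + B + 2C = -5; 2A + B + 4C = -12; 3A + B + 8C = -23.
Subtracting the first from the second: A + 2C = -7.
Subtracting the second from the third: A + 4C = -11.
Solving: C = -2, A = -3, then B = 2.
Hence g_8 = -3·8 + 2 + (-2)·256 = -534.

-534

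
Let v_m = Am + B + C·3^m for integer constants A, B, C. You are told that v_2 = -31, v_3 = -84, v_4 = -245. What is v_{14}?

The three given values yield: 2A + B + 9C = -31; 3A + B + 27C = -84; 4A + B + 81C = -245.
Subtracting the first from the second: A + 18C = -53.
Subtracting the second from the third: A + 54C = -161.
Solving: C = -3, A = 1, then B = -6.
Therefore v_{14} = 14 + (-6) + (-3)·4782969 = -14348899.

-14348899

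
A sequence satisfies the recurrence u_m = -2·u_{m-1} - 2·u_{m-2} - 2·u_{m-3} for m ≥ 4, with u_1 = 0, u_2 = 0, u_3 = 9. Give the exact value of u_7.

Compute successive terms:
u_4 = -18  u_5 = 18  u_6 = -18  u_7 = 36.

36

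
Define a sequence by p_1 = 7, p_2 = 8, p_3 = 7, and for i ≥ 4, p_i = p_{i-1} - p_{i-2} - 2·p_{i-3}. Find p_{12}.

Compute successive terms:
p_4 = -15  p_5 = -38  p_6 = -37  p_7 = 31  p_8 = 144  p_9 = 187  p_{10} = -19  p_{11} = -494  p_{12} = -849.

-849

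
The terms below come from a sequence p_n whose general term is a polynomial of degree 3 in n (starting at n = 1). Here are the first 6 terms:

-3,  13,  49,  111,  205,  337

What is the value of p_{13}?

1st diffs: 16, 36, 62, 94, 132.
2nd diffs: 20, 26, 32, 38.
3rd diffs: 6, 6, 6 (constant).
Newton forward-difference form: p_n = -3 + 16·C(n-1,1) + 20·C(n-1,2) + 6·C(n-1,3).
At n = 13: n-1 = 12, so p_{13} = -3 + 192 + 1320 + 1320 = 2829.

2829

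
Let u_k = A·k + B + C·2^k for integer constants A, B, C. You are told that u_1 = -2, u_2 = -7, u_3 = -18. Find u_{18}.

At k = 1, 2, 3: A + B + 2C = -2; 2A + B + 4C = -7; 3A + B + 8C = -18.
Subtracting the first from the second: A + 2C = -5.
Subtracting the second from the third: A + 4C = -11.
Solving: C = -3, A = 1, then B = 3.
Therefore u_{18} = 18 + 3 + (-3)·262144 = -786411.

-786411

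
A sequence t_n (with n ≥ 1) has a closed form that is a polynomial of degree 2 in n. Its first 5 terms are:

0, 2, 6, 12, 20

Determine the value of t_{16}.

1st diffs: 2, 4, 6, 8.
2nd diffs: 2, 2, 2 (constant).
So t_n = n^2 - n.
Evaluating at n = 16 gives t_{16} = 240.

240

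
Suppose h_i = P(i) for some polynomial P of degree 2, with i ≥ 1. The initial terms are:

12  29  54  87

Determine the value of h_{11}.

542

1st diffs: 17, 25, 33.
2nd diffs: 8, 8 (constant).
Newton forward-difference form: h_i = 12 + 17·C(i-1,1) + 8·C(i-1,2).
At i = 11: i-1 = 10, so h_{11} = 12 + 170 + 360 = 542.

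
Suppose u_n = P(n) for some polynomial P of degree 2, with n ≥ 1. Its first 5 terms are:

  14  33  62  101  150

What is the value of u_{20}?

1st diffs: 19, 29, 39, 49.
2nd diffs: 10, 10, 10 (constant).
Newton forward-difference form: u_n = 14 + 19·C(n-1,1) + 10·C(n-1,2).
At n = 20: n-1 = 19, so u_{20} = 14 + 361 + 1710 = 2085.

2085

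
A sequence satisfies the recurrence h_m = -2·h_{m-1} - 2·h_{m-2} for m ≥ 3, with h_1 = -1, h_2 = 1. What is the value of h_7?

0

Applying the relation repeatedly:
h_3 = 0  h_4 = -2  h_5 = 4  h_6 = -4  h_7 = 0.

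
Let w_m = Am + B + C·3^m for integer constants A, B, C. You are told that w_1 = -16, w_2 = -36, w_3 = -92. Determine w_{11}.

-531468

At m = 1, 2, 3: A + B + 3C = -16; 2A + B + 9C = -36; 3A + B + 27C = -92.
Subtracting the first from the second: A + 6C = -20.
Subtracting the second from the third: A + 18C = -56.
Solving: C = -3, A = -2, then B = -5.
So w_m = -2·m + (-5) + (-3)·3^m; at m=11 this is -531468.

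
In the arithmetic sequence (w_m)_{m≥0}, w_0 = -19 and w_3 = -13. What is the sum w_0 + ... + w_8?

Common difference d = (-13 - (-19)) / (3 - 0) = 2.
w_m = -19 + (m - 0)·2.
w_8 = -3; S = 9·(-19 + (-3))/2 = -99.

-99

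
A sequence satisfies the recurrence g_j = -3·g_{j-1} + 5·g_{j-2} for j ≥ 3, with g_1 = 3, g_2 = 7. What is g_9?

-60654

Step forward from the initial values:
g_3 = -6; g_4 = 53; g_5 = -189; g_6 = 832; g_7 = -3441; g_8 = 14483; g_9 = -60654.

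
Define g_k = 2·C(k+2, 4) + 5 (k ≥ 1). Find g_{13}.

C(15, 4) = 1365, so g_{13} = 2735.

2735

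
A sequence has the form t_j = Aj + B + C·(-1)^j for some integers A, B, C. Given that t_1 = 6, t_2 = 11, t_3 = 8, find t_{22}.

31

Write the equations: A + B - C = 6; 2A + B + C = 11; 3A + B - C = 8.
Subtracting the first from the second: A + 2C = 5.
Subtracting the second from the third: A - 2C = -3.
Solving: C = 2, A = 1, then B = 7.
Therefore t_{22} = 22 + 7 + 2·1 = 31.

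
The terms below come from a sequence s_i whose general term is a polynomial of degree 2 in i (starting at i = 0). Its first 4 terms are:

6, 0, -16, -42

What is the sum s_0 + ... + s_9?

1st diffs: -6, -16, -26.
2nd diffs: -10, -10 (constant).
Newton forward-difference form: s_i = 6 + (-6)·C(i,1) + (-10)·C(i,2).
Continuing: …, -78, -124, -180, -246, …, s_9 = -408.
Summing i = 0..9 (10 terms) gives -1410.

-1410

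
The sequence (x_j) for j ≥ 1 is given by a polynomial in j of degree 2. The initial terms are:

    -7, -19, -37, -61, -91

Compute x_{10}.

1st diffs: -12, -18, -24, -30.
2nd diffs: -6, -6, -6 (constant).
Newton forward-difference form: x_j = -7 + (-12)·C(j-1,1) + (-6)·C(j-1,2).
At j = 10: j-1 = 9, so x_{10} = -7 - 108 - 216 = -331.

-331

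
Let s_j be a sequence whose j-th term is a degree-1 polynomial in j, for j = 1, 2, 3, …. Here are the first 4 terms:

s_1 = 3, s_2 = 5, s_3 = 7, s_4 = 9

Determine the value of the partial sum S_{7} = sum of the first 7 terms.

1st diffs: 2, 2, 2 (constant).
So s_j = 2j + 1.
Continuing: 11, 13, 15.
Summing j = 1..7 (7 terms) gives 63.

63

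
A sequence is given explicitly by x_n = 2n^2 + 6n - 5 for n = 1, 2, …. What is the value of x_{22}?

1095

x_{22} = 2·22^2 + 6·22 - 5 = 1095.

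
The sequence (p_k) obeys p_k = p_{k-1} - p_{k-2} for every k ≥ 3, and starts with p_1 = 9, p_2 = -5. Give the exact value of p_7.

Compute successive terms:
p_3 = -14  p_4 = -9  p_5 = 5  p_6 = 14  p_7 = 9.

9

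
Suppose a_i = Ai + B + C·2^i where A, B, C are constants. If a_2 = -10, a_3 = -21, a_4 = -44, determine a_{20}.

At i = 2, 3, 4: 2A + B + 4C = -10; 3A + B + 8C = -21; 4A + B + 16C = -44.
Subtracting the first from the second: A + 4C = -11.
Subtracting the second from the third: A + 8C = -23.
Solving: C = -3, A = 1, then B = 0.
Therefore a_{20} = 20 + 0 + (-3)·1048576 = -3145708.

-3145708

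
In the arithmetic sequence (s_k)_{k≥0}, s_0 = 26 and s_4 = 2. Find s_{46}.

-250

Common difference d = (2 - 26) / (4 - 0) = -6.
s_k = 26 + (k - 0)·(-6).
s_{46} = 26 + 46·(-6) = -250.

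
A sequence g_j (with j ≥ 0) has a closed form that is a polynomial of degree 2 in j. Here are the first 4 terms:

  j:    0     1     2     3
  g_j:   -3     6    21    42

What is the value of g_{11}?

426

1st diffs: 9, 15, 21.
2nd diffs: 6, 6 (constant).
So g_j = 3j^2 + 6j - 3.
Evaluating at j = 11 gives g_{11} = 426.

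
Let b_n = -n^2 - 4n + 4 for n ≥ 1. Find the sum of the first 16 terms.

-1976

Over n = 1..16: Σn = 136, Σn² = 1496.
Total = (-1)·1496 + (-4)·136 + (4)·16 = -1976.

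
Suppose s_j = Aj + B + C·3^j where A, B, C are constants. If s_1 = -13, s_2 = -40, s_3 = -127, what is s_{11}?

The three given values yield: A + B + 3C = -13; 2A + B + 9C = -40; 3A + B + 27C = -127.
Subtracting the first from the second: A + 6C = -27.
Subtracting the second from the third: A + 18C = -87.
Solving: C = -5, A = 3, then B = -1.
Hence s_{11} = 3·11 + (-1) + (-5)·177147 = -885703.

-885703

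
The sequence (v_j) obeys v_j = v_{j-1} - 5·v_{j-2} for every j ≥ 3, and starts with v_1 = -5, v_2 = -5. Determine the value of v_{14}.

Applying the relation repeatedly:
v_3 = 20, v_4 = 45, v_5 = -55, …, v_{11} = -12655, v_{12} = 15120, v_{13} = 78395, v_{14} = 2795.

2795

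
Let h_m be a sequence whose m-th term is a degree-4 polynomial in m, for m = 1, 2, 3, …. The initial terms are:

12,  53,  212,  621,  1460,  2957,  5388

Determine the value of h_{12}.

44573

1st diffs: 41, 159, 409, 839, 1497, 2431.
2nd diffs: 118, 250, 430, 658, 934.
3rd diffs: 132, 180, 228, 276.
4th diffs: 48, 48, 48 (constant).
Newton forward-difference form: h_m = 12 + 41·C(m-1,1) + 118·C(m-1,2) + 132·C(m-1,3) + 48·C(m-1,4).
At m = 12: m-1 = 11, so h_{12} = 12 + 451 + 6490 + 21780 + 15840 = 44573.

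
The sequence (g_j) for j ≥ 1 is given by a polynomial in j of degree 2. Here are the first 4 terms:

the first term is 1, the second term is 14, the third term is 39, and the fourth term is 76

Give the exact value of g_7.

259

1st diffs: 13, 25, 37.
2nd diffs: 12, 12 (constant).
Newton forward-difference form: g_j = 1 + 13·C(j-1,1) + 12·C(j-1,2).
At j = 7: j-1 = 6, so g_7 = 1 + 78 + 180 = 259.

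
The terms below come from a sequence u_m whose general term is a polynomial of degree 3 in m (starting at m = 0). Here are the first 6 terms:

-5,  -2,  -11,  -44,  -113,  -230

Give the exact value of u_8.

1st diffs: 3, -9, -33, -69, -117.
2nd diffs: -12, -24, -36, -48.
3rd diffs: -12, -12, -12 (constant).
So u_m = -2m^3 + 5m - 5.
Evaluating at m = 8 gives u_8 = -989.

-989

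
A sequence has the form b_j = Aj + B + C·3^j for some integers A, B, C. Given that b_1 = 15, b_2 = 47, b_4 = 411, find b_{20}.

Plug in j = 1, 2, 4: A + B + 3C = 15; 2A + B + 9C = 47; 4A + B + 81C = 411.
Subtracting the first from the second: A + 6C = 32.
Subtracting the second from the third: 2A + 72C = 364.
Solving: C = 5, A = 2, then B = -2.
Therefore b_{20} = 40 + (-2) + 5·3486784401 = 17433922043.

17433922043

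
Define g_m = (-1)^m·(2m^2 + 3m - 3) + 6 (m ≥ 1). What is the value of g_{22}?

1037

(-1)^22 = 1; 2m^2 + 3m - 3 at m=22 is 1031; so g_{22} = 1037.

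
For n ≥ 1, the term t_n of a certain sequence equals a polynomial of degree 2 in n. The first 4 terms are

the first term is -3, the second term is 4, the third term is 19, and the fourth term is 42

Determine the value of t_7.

1st diffs: 7, 15, 23.
2nd diffs: 8, 8 (constant).
Newton forward-difference form: t_n = -3 + 7·C(n-1,1) + 8·C(n-1,2).
At n = 7: n-1 = 6, so t_7 = -3 + 42 + 120 = 159.

159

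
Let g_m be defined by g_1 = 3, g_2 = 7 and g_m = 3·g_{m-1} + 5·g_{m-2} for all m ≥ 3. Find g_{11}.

Applying the relation repeatedly:
g_3 = 36  g_4 = 143  g_5 = 609  g_6 = 2542  g_7 = 10671  g_8 = 44723  g_9 = 187524  g_{10} = 786187  g_{11} = 3296181.

3296181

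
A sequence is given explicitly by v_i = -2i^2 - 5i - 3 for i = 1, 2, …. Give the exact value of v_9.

v_9 = -2·9^2 - 5·9 - 3 = -210.

-210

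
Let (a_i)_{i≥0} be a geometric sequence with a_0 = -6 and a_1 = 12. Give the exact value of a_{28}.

-1610612736

Common ratio r = -2.
a_i = (-6)·(-2)^(i-0).
a_{28} = (-6)·(-2)^28 = -1610612736.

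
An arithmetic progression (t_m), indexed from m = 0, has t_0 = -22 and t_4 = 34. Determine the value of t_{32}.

426

Common difference d = (34 - (-22)) / (4 - 0) = 14.
t_m = -22 + (m - 0)·14.
t_{32} = -22 + 32·14 = 426.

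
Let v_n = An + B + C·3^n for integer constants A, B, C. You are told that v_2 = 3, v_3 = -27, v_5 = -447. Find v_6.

-1413

At n = 2, 3, 5: 2A + B + 9C = 3; 3A + B + 27C = -27; 5A + B + 243C = -447.
Subtracting the first from the second: A + 18C = -30.
Subtracting the second from the third: 2A + 216C = -420.
Solving: C = -2, A = 6, then B = 9.
So v_n = 6·n + 9 + (-2)·3^n; at n=6 this is -1413.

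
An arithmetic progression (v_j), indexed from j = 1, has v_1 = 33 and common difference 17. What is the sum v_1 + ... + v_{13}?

v_j = 33 + (j - 1)·17.
v_{13} = 237; S = 13·(33 + 237)/2 = 1755.

1755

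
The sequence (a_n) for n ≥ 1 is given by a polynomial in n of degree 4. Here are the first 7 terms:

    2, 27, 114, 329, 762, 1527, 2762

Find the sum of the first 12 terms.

66992

1st diffs: 25, 87, 215, 433, 765, 1235.
2nd diffs: 62, 128, 218, 332, 470.
3rd diffs: 66, 90, 114, 138.
4th diffs: 24, 24, 24 (constant).
Newton forward-difference form: a_n = 2 + 25·C(n-1,1) + 62·C(n-1,2) + 66·C(n-1,3) + 24·C(n-1,4).
Continuing: …, 4629, 7314, 11027, 16002, …, a_{12} = 22497.
Summing n = 1..12 (12 terms) gives 66992.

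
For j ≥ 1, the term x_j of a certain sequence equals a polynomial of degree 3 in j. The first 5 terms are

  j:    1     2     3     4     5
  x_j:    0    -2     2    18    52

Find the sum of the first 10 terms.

1st diffs: -2, 4, 16, 34.
2nd diffs: 6, 12, 18.
3rd diffs: 6, 6 (constant).
Newton forward-difference form: x_j = (-2)·C(j-1,1) + 6·C(j-1,2) + 6·C(j-1,3).
Continuing: …, 110, 198, 322, 488, …, x_{10} = 702.
Summing j = 1..10 (10 terms) gives 1890.

1890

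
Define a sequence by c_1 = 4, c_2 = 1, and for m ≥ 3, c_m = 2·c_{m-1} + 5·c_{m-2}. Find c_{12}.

1141609

Step forward from the initial values:
c_3 = 22; c_4 = 49; c_5 = 208; c_6 = 661; c_7 = 2362; c_8 = 8029; c_9 = 27868; c_{10} = 95881; c_{11} = 331102; c_{12} = 1141609.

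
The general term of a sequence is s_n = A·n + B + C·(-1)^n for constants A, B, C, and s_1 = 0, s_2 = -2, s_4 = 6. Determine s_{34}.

126

At n = 1, 2, 4: A + B - C = 0; 2A + B + C = -2; 4A + B + C = 6.
Subtracting the first from the second: A + 2C = -2.
Subtracting the second from the third: 2A = 8.
Solving: C = -3, A = 4, then B = -7.
Therefore s_{34} = 136 + (-7) + (-3)·1 = 126.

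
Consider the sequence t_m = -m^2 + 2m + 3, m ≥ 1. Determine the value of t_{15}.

-192

t_{15} = -1·15^2 + 2·15 + 3 = -192.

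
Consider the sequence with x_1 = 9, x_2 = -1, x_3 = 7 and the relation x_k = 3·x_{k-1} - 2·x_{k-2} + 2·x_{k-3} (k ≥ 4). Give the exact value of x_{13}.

162355

Iterate the recurrence:
x_4 = 41  x_5 = 107  x_6 = 253  x_7 = 627  x_8 = 1589  x_9 = 4019  x_{10} = 10133  x_{11} = 25539  x_{12} = 64389  x_{13} = 162355.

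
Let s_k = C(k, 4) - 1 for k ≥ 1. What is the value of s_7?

C(7, 4) = 35, so s_7 = 34.

34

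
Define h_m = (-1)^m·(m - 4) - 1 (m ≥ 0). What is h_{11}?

-8

(-1)^11 = -1; m - 4 at m=11 is 7; so h_{11} = -8.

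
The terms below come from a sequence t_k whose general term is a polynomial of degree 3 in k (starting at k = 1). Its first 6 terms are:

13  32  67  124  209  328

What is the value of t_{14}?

1st diffs: 19, 35, 57, 85, 119.
2nd diffs: 16, 22, 28, 34.
3rd diffs: 6, 6, 6 (constant).
So t_k = k^3 + 2k^2 + 6k + 4.
Evaluating at k = 14 gives t_{14} = 3224.

3224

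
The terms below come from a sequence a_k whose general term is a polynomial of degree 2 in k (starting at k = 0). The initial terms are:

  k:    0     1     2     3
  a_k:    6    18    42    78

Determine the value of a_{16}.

1st diffs: 12, 24, 36.
2nd diffs: 12, 12 (constant).
So a_k = 6k^2 + 6k + 6.
Evaluating at k = 16 gives a_{16} = 1638.

1638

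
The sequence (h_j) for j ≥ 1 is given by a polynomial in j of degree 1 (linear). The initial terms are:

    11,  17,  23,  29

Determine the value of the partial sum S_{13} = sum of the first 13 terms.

611

1st diffs: 6, 6, 6 (constant).
So h_j = 6j + 5.
Continuing: …, 35, 41, 47, 53, …, h_{13} = 83.
Summing j = 1..13 (13 terms) gives 611.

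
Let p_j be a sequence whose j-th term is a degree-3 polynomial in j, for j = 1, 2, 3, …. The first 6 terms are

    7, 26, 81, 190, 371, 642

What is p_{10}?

1st diffs: 19, 55, 109, 181, 271.
2nd diffs: 36, 54, 72, 90.
3rd diffs: 18, 18, 18 (constant).
Newton forward-difference form: p_j = 7 + 19·C(j-1,1) + 36·C(j-1,2) + 18·C(j-1,3).
At j = 10: j-1 = 9, so p_{10} = 7 + 171 + 1296 + 1512 = 2986.

2986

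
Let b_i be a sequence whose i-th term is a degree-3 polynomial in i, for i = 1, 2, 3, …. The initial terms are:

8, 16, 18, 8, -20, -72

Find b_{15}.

1st diffs: 8, 2, -10, -28, -52.
2nd diffs: -6, -12, -18, -24.
3rd diffs: -6, -6, -6 (constant).
Newton forward-difference form: b_i = 8 + 8·C(i-1,1) + (-6)·C(i-1,2) + (-6)·C(i-1,3).
At i = 15: i-1 = 14, so b_{15} = 8 + 112 - 546 - 2184 = -2610.

-2610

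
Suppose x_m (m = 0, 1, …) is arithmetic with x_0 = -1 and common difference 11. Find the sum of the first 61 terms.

x_m = -1 + (m - 0)·11.
x_{60} = 659; S = 61·(-1 + 659)/2 = 20069.

20069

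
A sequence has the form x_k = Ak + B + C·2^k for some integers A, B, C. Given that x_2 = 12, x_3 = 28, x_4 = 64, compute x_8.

Plug in k = 2, 3, 4: 2A + B + 4C = 12; 3A + B + 8C = 28; 4A + B + 16C = 64.
Subtracting the first from the second: A + 4C = 16.
Subtracting the second from the third: A + 8C = 36.
Solving: C = 5, A = -4, then B = 0.
So x_k = -4·k + 0 + 5·2^k; at k=8 this is 1248.

1248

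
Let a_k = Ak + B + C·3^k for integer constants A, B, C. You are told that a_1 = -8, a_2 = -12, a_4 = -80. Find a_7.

Plug in k = 1, 2, 4: A + B + 3C = -8; 2A + B + 9C = -12; 4A + B + 81C = -80.
Subtracting the first from the second: A + 6C = -4.
Subtracting the second from the third: 2A + 72C = -68.
Solving: C = -1, A = 2, then B = -7.
Therefore a_7 = 14 + (-7) + (-1)·2187 = -2180.

-2180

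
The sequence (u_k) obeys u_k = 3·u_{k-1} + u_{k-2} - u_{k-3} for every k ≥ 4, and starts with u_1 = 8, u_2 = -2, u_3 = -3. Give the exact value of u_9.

Applying the relation repeatedly:
u_4 = -19  u_5 = -58  u_6 = -190  u_7 = -609  u_8 = -1959  u_9 = -6296.

-6296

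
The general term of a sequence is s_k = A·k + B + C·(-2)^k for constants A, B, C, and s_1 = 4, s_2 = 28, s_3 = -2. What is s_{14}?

At k = 1, 2, 3: A + B - 2C = 4; 2A + B + 4C = 28; 3A + B - 8C = -2.
Subtracting the first from the second: A + 6C = 24.
Subtracting the second from the third: A - 12C = -30.
Solving: C = 3, A = 6, then B = 4.
Therefore s_{14} = 84 + 4 + 3·16384 = 49240.

49240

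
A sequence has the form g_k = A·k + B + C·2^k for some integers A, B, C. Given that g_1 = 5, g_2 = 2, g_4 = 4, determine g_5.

15

Plug in k = 1, 2, 4: A + B + 2C = 5; 2A + B + 4C = 2; 4A + B + 16C = 4.
Subtracting the first from the second: A + 2C = -3.
Subtracting the second from the third: 2A + 12C = 2.
Solving: C = 1, A = -5, then B = 8.
Therefore g_5 = -25 + 8 + 1·32 = 15.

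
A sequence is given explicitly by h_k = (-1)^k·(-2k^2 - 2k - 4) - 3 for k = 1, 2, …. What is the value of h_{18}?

(-1)^18 = 1; -2k^2 - 2k - 4 at k=18 is -688; so h_{18} = -691.

-691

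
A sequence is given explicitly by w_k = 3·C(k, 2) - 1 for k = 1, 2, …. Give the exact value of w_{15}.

314

C(15, 2) = 105, so w_{15} = 314.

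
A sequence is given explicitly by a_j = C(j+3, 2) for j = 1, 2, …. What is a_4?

C(7, 2) = 21, so a_4 = 21.

21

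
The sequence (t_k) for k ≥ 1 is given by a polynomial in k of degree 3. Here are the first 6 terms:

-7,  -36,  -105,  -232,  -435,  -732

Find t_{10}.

1st diffs: -29, -69, -127, -203, -297.
2nd diffs: -40, -58, -76, -94.
3rd diffs: -18, -18, -18 (constant).
Newton forward-difference form: t_k = -7 + (-29)·C(k-1,1) + (-40)·C(k-1,2) + (-18)·C(k-1,3).
At k = 10: k-1 = 9, so t_{10} = -7 - 261 - 1440 - 1512 = -3220.

-3220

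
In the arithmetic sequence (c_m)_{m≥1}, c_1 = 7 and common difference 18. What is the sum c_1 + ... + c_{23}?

4715

c_m = 7 + (m - 1)·18.
c_{23} = 403; S = 23·(7 + 403)/2 = 4715.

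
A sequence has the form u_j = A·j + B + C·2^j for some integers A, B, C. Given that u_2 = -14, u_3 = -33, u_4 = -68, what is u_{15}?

-131109

Plug in j = 2, 3, 4: 2A + B + 4C = -14; 3A + B + 8C = -33; 4A + B + 16C = -68.
Subtracting the first from the second: A + 4C = -19.
Subtracting the second from the third: A + 8C = -35.
Solving: C = -4, A = -3, then B = 8.
Therefore u_{15} = -45 + 8 + (-4)·32768 = -131109.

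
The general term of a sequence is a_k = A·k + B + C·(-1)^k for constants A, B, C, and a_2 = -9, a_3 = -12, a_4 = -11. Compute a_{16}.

The three given values yield: 2A + B + C = -9; 3A + B - C = -12; 4A + B + C = -11.
Subtracting the first from the second: A - 2C = -3.
Subtracting the second from the third: A + 2C = 1.
Solving: C = 1, A = -1, then B = -8.
Therefore a_{16} = -16 + (-8) + 1·1 = -23.

-23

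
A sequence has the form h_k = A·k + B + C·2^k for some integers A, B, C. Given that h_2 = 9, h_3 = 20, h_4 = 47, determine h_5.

106

The three given values yield: 2A + B + 4C = 9; 3A + B + 8C = 20; 4A + B + 16C = 47.
Subtracting the first from the second: A + 4C = 11.
Subtracting the second from the third: A + 8C = 27.
Solving: C = 4, A = -5, then B = 3.
Hence h_5 = -5·5 + 3 + 4·32 = 106.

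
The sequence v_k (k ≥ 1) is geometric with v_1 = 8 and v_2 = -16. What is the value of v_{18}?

Common ratio r = -2.
v_k = 8·(-2)^(k-1).
v_{18} = 8·(-2)^17 = -1048576.

-1048576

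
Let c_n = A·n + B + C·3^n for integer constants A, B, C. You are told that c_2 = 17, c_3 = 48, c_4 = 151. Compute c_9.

The three given values yield: 2A + B + 9C = 17; 3A + B + 27C = 48; 4A + B + 81C = 151.
Subtracting the first from the second: A + 18C = 31.
Subtracting the second from the third: A + 54C = 103.
Solving: C = 2, A = -5, then B = 9.
So c_n = -5·n + 9 + 2·3^n; at n=9 this is 39330.

39330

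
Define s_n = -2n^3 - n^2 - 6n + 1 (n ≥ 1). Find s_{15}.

-7064

s_{15} = -2·15^3 - 1·15^2 - 6·15 + 1 = -7064.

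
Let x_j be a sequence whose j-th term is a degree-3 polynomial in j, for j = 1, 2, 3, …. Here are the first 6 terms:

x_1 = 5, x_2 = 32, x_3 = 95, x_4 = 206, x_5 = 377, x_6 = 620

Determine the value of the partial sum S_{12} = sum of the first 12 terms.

1st diffs: 27, 63, 111, 171, 243.
2nd diffs: 36, 48, 60, 72.
3rd diffs: 12, 12, 12 (constant).
So x_j = 2j^3 + 6j^2 - 5j + 2.
Continuing: …, 947, 1370, 1901, 2552, …, x_{12} = 4262.
Summing j = 1..12 (12 terms) gives 15702.

15702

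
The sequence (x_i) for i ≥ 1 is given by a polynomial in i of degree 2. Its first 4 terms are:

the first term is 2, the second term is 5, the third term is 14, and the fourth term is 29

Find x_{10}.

245

1st diffs: 3, 9, 15.
2nd diffs: 6, 6 (constant).
Newton forward-difference form: x_i = 2 + 3·C(i-1,1) + 6·C(i-1,2).
At i = 10: i-1 = 9, so x_{10} = 2 + 27 + 216 = 245.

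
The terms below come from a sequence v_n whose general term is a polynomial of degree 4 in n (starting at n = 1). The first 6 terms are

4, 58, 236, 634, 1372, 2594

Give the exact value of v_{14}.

54994

1st diffs: 54, 178, 398, 738, 1222.
2nd diffs: 124, 220, 340, 484.
3rd diffs: 96, 120, 144.
4th diffs: 24, 24 (constant).
Newton forward-difference form: v_n = 4 + 54·C(n-1,1) + 124·C(n-1,2) + 96·C(n-1,3) + 24·C(n-1,4).
At n = 14: n-1 = 13, so v_{14} = 4 + 702 + 9672 + 27456 + 17160 = 54994.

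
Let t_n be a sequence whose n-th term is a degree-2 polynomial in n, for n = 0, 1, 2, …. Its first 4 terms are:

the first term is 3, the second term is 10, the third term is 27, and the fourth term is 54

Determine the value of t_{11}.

630

1st diffs: 7, 17, 27.
2nd diffs: 10, 10 (constant).
Newton forward-difference form: t_n = 3 + 7·C(n,1) + 10·C(n,2).
At n = 11: n = 11, so t_{11} = 3 + 77 + 550 = 630.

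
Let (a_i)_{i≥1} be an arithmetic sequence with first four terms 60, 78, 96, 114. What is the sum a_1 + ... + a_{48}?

Common difference d = 18.
a_i = 60 + (i - 1)·18.
a_{48} = 906; S = 48·(60 + 906)/2 = 23184.

23184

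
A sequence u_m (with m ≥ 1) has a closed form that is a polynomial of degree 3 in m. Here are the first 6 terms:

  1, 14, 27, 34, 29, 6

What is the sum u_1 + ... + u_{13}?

1st diffs: 13, 13, 7, -5, -23.
2nd diffs: 0, -6, -12, -18.
3rd diffs: -6, -6, -6 (constant).
So u_m = -m^3 + 6m^2 + 2m - 6.
Continuing: …, -41, -118, -231, -386, …, u_{13} = -1163.
Summing m = 1..13 (13 terms) gives -3263.

-3263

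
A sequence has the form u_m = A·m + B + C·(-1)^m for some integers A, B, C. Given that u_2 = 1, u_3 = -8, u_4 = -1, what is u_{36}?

Write the equations: 2A + B + C = 1; 3A + B - C = -8; 4A + B + C = -1.
Subtracting the first from the second: A - 2C = -9.
Subtracting the second from the third: A + 2C = 7.
Solving: C = 4, A = -1, then B = -1.
Therefore u_{36} = -36 + (-1) + 4·1 = -33.

-33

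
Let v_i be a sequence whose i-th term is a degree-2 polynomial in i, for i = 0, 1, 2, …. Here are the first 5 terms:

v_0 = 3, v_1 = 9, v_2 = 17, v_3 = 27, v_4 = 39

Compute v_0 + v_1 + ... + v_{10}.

1st diffs: 6, 8, 10, 12.
2nd diffs: 2, 2, 2 (constant).
Newton forward-difference form: v_i = 3 + 6·C(i,1) + 2·C(i,2).
Continuing: …, 53, 69, 87, 107, …, v_{10} = 153.
Summing i = 0..10 (11 terms) gives 693.

693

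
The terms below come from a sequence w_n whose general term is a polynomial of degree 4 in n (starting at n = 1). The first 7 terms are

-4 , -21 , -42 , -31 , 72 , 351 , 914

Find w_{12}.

13449

1st diffs: -17, -21, 11, 103, 279, 563.
2nd diffs: -4, 32, 92, 176, 284.
3rd diffs: 36, 60, 84, 108.
4th diffs: 24, 24, 24 (constant).
Newton forward-difference form: w_n = -4 + (-17)·C(n-1,1) + (-4)·C(n-1,2) + 36·C(n-1,3) + 24·C(n-1,4).
At n = 12: n-1 = 11, so w_{12} = -4 - 187 - 220 + 5940 + 7920 = 13449.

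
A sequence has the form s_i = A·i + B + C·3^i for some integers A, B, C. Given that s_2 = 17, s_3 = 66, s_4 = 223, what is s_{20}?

10460353103

Plug in i = 2, 3, 4: 2A + B + 9C = 17; 3A + B + 27C = 66; 4A + B + 81C = 223.
Subtracting the first from the second: A + 18C = 49.
Subtracting the second from the third: A + 54C = 157.
Solving: C = 3, A = -5, then B = 0.
Therefore s_{20} = -100 + 0 + 3·3486784401 = 10460353103.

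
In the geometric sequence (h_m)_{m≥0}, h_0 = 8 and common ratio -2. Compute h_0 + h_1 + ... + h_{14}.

87384

h_m = 8·(-2)^(m-0).
S = 8·((-2)^15 - 1)/(-2 - 1) = 8·(-32768 - 1)/(-3) = 87384.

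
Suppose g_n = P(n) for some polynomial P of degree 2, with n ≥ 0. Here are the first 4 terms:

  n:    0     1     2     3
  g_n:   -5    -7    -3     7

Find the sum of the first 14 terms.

1932

1st diffs: -2, 4, 10.
2nd diffs: 6, 6 (constant).
Newton forward-difference form: g_n = -5 + (-2)·C(n,1) + 6·C(n,2).
Continuing: …, 23, 45, 73, 107, …, g_{13} = 437.
Summing n = 0..13 (14 terms) gives 1932.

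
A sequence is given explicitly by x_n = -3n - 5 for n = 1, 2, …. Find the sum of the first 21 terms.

Over n = 1..21: Σn = 231.
Total = (-3)·231 + (-5)·21 = -798.

-798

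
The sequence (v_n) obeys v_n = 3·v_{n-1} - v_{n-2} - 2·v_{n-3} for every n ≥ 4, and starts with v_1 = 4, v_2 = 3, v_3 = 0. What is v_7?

Step forward from the initial values:
v_4 = -11; v_5 = -39; v_6 = -106; v_7 = -257.

-257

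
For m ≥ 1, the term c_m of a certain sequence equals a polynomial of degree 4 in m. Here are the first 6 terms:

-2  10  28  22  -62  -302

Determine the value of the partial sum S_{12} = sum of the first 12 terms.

1st diffs: 12, 18, -6, -84, -240.
2nd diffs: 6, -24, -78, -156.
3rd diffs: -30, -54, -78.
4th diffs: -24, -24 (constant).
So c_m = -m^4 + 5m^3 - 2m^2 - 2m - 2.
Continuing: …, -800, -1682, -3098, -5222, …, c_{12} = -12410.
Summing m = 1..12 (12 terms) gives -31770.

-31770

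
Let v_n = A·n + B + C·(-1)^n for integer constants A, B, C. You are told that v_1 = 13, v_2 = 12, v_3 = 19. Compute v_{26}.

Write the equations: A + B - C = 13; 2A + B + C = 12; 3A + B - C = 19.
Subtracting the first from the second: A + 2C = -1.
Subtracting the second from the third: A - 2C = 7.
Solving: C = -2, A = 3, then B = 8.
So v_n = 3·n + 8 + (-2)·(-1)^n; at n=26 this is 84.

84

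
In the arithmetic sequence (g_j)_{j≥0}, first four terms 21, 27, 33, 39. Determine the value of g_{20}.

Common difference d = 6.
g_j = 21 + (j - 0)·6.
g_{20} = 21 + 20·6 = 141.

141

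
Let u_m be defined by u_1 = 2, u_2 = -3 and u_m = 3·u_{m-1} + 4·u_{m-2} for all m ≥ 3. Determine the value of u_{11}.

-209713

u_3 = -1, u_4 = -15, u_5 = -49, u_6 = -207, u_7 = -817, u_8 = -3279, u_9 = -13105, u_{10} = -52431, u_{11} = -209713.
(Characteristic roots are 4 and -1.)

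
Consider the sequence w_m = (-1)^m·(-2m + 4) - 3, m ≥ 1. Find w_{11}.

(-1)^11 = -1; -2m + 4 at m=11 is -18; so w_{11} = 15.

15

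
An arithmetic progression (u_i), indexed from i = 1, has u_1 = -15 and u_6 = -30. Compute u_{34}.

Common difference d = (-30 - (-15)) / (6 - 1) = -3.
u_i = -15 + (i - 1)·(-3).
u_{34} = -15 + 33·(-3) = -114.

-114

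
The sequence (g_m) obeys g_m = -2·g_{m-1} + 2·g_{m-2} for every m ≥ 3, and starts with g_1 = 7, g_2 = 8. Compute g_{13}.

Iterate the recurrence:
g_3 = -2; g_4 = 20; g_5 = -44; …; g_{10} = 7040; g_{11} = -19232; g_{12} = 52544; g_{13} = -143552.

-143552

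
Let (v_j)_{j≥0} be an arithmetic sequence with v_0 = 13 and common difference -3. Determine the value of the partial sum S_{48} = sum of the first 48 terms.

v_j = 13 + (j - 0)·(-3).
v_{47} = -128; S = 48·(13 + (-128))/2 = -2760.

-2760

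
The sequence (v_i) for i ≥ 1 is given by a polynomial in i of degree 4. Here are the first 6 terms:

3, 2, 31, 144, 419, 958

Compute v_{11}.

1st diffs: -1, 29, 113, 275, 539.
2nd diffs: 30, 84, 162, 264.
3rd diffs: 54, 78, 102.
4th diffs: 24, 24 (constant).
So v_i = i^4 - i^3 - 4i^2 + 3i + 4.
Evaluating at i = 11 gives v_{11} = 12863.

12863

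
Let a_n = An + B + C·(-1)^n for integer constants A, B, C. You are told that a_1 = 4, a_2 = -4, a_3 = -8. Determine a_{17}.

-92

At n = 1, 2, 3: A + B - C = 4; 2A + B + C = -4; 3A + B - C = -8.
Subtracting the first from the second: A + 2C = -8.
Subtracting the second from the third: A - 2C = -4.
Solving: C = -1, A = -6, then B = 9.
Hence a_{17} = -6·17 + 9 + (-1)·(-1) = -92.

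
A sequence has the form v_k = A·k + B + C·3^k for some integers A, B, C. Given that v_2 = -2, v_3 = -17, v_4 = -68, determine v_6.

-710

The three given values yield: 2A + B + 9C = -2; 3A + B + 27C = -17; 4A + B + 81C = -68.
Subtracting the first from the second: A + 18C = -15.
Subtracting the second from the third: A + 54C = -51.
Solving: C = -1, A = 3, then B = 1.
Therefore v_6 = 18 + 1 + (-1)·729 = -710.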